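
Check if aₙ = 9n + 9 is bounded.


aₙ = 9n + 9 → as n→∞, aₙ→∞
No finite upper bound exists
The sequence is UNBOUNDED

Unbounded (aₙ → ∞ as n → ∞)


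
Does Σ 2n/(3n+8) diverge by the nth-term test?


lim(n→∞) 2n/(3n+8) = 2/3 = 2/3  (divide numerator and denominator by n)
lim aₙ = 2/3 ≠ 0 → series DIVERGES

Diverges (lim aₙ = 2/3 ≠ 0)


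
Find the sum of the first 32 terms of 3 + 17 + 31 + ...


aₙ = 3 + (32-1)×14 = 437
Sₙ = n(a₁+aₙ)/2 = 32×(3+437)/2
= 32×440/2 = 7040

S_32 = 7040


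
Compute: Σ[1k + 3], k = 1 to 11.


Σ(1k+3) = 1·Σk + 3·n
= 1·66 + 3·11
= 66 + 33 = 99

Σ = 99


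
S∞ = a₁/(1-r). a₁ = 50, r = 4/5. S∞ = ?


S∞ = a₁/(1-r) = 50/(1 - 4/5)
= 50/(1/5)
= 250

S∞ = 250


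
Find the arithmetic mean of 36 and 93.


AM = (36 + 93)/2 = 129/2 = 64.5

AM = 64.5


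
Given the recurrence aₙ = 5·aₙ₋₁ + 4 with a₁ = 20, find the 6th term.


Computing step by step:
a_1 = 20
a_2 = 104
a_3 = 524
a_4 = 2624
a_5 = 13124
a_6 = 65624


a_6 = 65624


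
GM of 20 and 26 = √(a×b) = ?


GM = √(20×26) = √520 = 22.8035

GM = 22.8035


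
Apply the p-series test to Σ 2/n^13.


p-series test: Σ c/n^p converges if p > 1, diverges if p ≤ 1 (constant c > 0 doesn't affect convergence).
p = 13
13 > 1 → CONVERGES

Converges (p = 13 > 1)


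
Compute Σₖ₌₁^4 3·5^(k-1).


Sₙ = 3×(5^4 - 1)/(5 - 1)
= 3×(625 - 1)/4
= 3×624/4
= 468

S_4 = 468


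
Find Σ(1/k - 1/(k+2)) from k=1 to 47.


Telescoping with gap 2: two head and two tail terms survive.
= (1 + 1/2) - (1/48 + 1/49)
= 3/2 - 1/48 - 1/49 = 3431/2352

Sum = 3431/2352


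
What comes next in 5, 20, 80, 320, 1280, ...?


Pattern: geometric (r=4)
Terms: 5, 20, 80, 320, 1280
Next term = 5120

Next term = 5120


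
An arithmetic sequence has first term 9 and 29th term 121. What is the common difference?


d = (aₙ - a₁)/(n-1)
= (121 - 9)/(29-1)
= 112/28 = 4

d = 4


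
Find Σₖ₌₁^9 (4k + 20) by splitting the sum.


Σ(4k+20) = 4·Σk + 20·n
= 4·45 + 20·9
= 180 + 180 = 360

Σ = 360


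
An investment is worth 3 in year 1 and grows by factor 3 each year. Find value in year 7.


aₙ = a₁·r^(n-1)
= 3×3^6
= 3×729
= 2187

a_7 = 2187


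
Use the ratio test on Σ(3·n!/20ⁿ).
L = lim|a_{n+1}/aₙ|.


aₙ = 3·n!/20^n
a_{n+1}/aₙ = (n+1)!/20^(n+1) × 20^n/n!  (constant 3 cancels)
= (n+1)/20
L = lim(n→∞) (n+1)/20 = ∞
L > 1 → series DIVERGES

Diverges (ratio test: L = ∞ > 1)


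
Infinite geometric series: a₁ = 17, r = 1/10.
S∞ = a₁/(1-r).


S∞ = a₁/(1-r) = 17/(1 - 1/10)
= 17/(9/10)
= 170/9

S∞ = 170/9


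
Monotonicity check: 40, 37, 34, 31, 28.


Differences: -3, -3, -3, -3
All differences < 0 → strictly DECREASING

Monotonically decreasing


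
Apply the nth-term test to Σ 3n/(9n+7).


lim(n→∞) 3n/(9n+7) = 3/9 = 1/3  (divide numerator and denominator by n)
lim aₙ = 1/3 ≠ 0 → series DIVERGES

Diverges (lim aₙ = 1/3 ≠ 0)


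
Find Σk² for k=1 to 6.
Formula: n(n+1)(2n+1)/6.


n = 6
n(n+1)(2n+1)/6 = 6×7×13/6
= 546/6 = 91

Σk² = 91


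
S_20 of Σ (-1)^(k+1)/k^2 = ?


S = 1 - 1/4 + 1/9 - 1/16 + 1/25 - 1/36 + 1/49 - 1/64 ± ...
= 0.8213
(Full series converges to +π²/12 ≈ +0.8225)

S_20 = 0.8213


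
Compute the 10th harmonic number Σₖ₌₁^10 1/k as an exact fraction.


H_10 = 1/1 + 1/2 + 1/3 + 1/4 + 1/5 + 1/6 + 1/7 + 1/8 + 1/9 + 1/10
= 7381/2520
≈ 2.929

H_10 = 7381/2520 ≈ 2.929


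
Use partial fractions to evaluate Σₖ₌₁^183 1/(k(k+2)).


1/(k(k+2)) = (1/2)·(1/k - 1/(k+2)) (partial fractions)
Telescoping: Σ = (1/2)·(1 + 1/2 - 1/184 - 1/185) = 50691/68080

Sum = 50691/68080


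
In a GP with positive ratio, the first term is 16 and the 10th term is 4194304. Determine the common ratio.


r^(n-1) = aₙ/a₁
r^9 = 4194304/16 = 262144
r = 262144^(1/9)
= 4

r = 4


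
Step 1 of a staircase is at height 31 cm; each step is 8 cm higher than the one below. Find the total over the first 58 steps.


aₙ = 31 + (58-1)×8 = 487
Sₙ = n(a₁+aₙ)/2 = 58×(31+487)/2
= 58×518/2 = 15022

S_58 = 15022


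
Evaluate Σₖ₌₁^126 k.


n(n+1)/2 = 126×127/2 = 16002/2 = 8001

Σk = 8001


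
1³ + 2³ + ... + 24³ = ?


n(n+1)/2 = 24×25/2 = 300
Σk³ = 300² = 90000

Σk³ = 90000


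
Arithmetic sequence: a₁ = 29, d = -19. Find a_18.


aₙ = a₁ + (n-1)d
= 29 + (18-1)×-19
= 29 - 323
= -294

a_18 = -294


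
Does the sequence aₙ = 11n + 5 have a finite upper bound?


aₙ = 11n + 5 → as n→∞, aₙ→∞
No finite upper bound exists
The sequence is UNBOUNDED

Unbounded (aₙ → ∞ as n → ∞)


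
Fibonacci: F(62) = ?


Fibonacci sequence: 1, 1, 2, 3, 5, 8, 13, 21, 34, 55, 89, ...
F(62) = 4052739537881

F(62) = 4052739537881


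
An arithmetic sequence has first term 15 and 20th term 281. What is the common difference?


d = (aₙ - a₁)/(n-1)
= (281 - 15)/(20-1)
= 266/19 = 14

d = 14


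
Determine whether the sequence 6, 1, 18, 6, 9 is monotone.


Differences: -5, 17, -12, 3
Difference at position 2 is +17 (> 0) but position 1 is -5 (< 0) — sequence both rises and falls
→ NOT monotonic

Not monotonic


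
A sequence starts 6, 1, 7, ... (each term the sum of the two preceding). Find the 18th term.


Computing iteratively: 6, 1, 7, 8, 15, 23, 38, 61, 99, 160, 259, 419, ...
a_18 = 7519

a_18 = 7519


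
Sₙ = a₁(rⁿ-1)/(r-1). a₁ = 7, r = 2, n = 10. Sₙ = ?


Sₙ = 7×(2^10 - 1)/(2 - 1)
= 7×(1024 - 1)/1
= 7×1023/1
= 7161

S_10 = 7161


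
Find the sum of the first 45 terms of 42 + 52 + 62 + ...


aₙ = 42 + (45-1)×10 = 482
Sₙ = n(a₁+aₙ)/2 = 45×(42+482)/2
= 45×524/2 = 11790

S_45 = 11790


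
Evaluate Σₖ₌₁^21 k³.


n(n+1)/2 = 21×22/2 = 231
Σk³ = 231² = 53361

Σk³ = 53361


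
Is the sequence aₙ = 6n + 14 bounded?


aₙ = 6n + 14 → as n→∞, aₙ→∞
No finite upper bound exists
The sequence is UNBOUNDED

Unbounded (aₙ → ∞ as n → ∞)


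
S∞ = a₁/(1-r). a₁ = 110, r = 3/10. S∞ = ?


S∞ = a₁/(1-r) = 110/(1 - 3/10)
= 110/(7/10)
= 1100/7

S∞ = 1100/7


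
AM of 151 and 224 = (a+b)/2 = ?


AM = (151 + 224)/2 = 375/2 = 187.5

AM = 187.5


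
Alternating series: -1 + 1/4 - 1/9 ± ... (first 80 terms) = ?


S = -1 + 1/4 - 1/9 + 1/16 - 1/25 + 1/36 - 1/49 + 1/64 ± ...
= -0.8224
(Full series converges to -π²/12 ≈ -0.8225)

S_80 = -0.8224


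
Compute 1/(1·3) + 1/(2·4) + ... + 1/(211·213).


1/(k(k+2)) = (1/2)·(1/k - 1/(k+2)) (partial fractions)
Telescoping: Σ = (1/2)·(1 + 1/2 - 1/212 - 1/213) = 67309/90312

Sum = 67309/90312


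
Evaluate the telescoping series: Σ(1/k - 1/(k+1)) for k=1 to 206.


Telescoping: adjacent terms cancel.
= 1/1 - 1/207
= 1 - 1/207 = 206/207

Sum = 206/207


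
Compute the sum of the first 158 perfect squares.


n = 158
n(n+1)(2n+1)/6 = 158×159×317/6
= 7963674/6 = 1327279

Σk² = 1327279


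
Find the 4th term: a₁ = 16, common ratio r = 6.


aₙ = a₁·r^(n-1)
= 16×6^3
= 16×216
= 3456

a_4 = 3456


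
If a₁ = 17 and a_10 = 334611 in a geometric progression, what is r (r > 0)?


r^(n-1) = aₙ/a₁
r^9 = 334611/17 = 19683
r = 19683^(1/9)
= 3

r = 3


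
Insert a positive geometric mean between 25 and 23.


GM = √(25×23) = √575 = 23.9792

GM = 23.9792


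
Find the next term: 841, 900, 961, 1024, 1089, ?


Pattern: perfect squares: n²
Terms: 841, 900, 961, 1024, 1089
Next term = 1156

Next term = 1156


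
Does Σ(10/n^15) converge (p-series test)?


p-series test: Σ c/n^p converges if p > 1, diverges if p ≤ 1 (constant c > 0 doesn't affect convergence).
p = 15
15 > 1 → CONVERGES

Converges (p = 15 > 1)


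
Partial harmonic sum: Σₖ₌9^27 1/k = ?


Σₖ₌9^27 1/k = 1/9 + 1/10 + 1/11 + ... + 1/27
= 94255813913/80313433200
≈ 1.1736

Sum = 94255813913/80313433200 ≈ 1.1736


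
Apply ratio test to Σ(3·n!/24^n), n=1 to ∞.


aₙ = 3·n!/24^n
a_{n+1}/aₙ = (n+1)!/24^(n+1) × 24^n/n!  (constant 3 cancels)
= (n+1)/24
L = lim(n→∞) (n+1)/24 = ∞
L > 1 → series DIVERGES

Diverges (ratio test: L = ∞ > 1)


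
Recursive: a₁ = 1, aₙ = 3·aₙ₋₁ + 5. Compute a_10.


Computing step by step:
a_1 = 1
a_2 = 8
a_3 = 29
a_4 = 92
a_5 = 281
a_6 = 848
a_7 = 2549
a_8 = 7652
a_9 = 22961
a_10 = 68888


a_10 = 68888


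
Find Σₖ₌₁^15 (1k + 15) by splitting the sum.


Σ(1k+15) = 1·Σk + 15·n
= 1·120 + 15·15
= 120 + 225 = 345

Σ = 345


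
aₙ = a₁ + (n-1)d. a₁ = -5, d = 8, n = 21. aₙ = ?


aₙ = a₁ + (n-1)d
= -5 + (21-1)×8
= -5 + 160
= 155

a_21 = 155


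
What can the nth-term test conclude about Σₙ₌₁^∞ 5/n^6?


lim(n→∞) 5/n^6 = 0
lim aₙ = 0 → nth-term test is INCONCLUSIVE
(Need other tests; this is actually a convergent p-series with p=6 > 1)

Inconclusive (lim aₙ = 0; need another test)


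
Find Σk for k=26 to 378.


Σₖ₌26^378 k = Σₖ₌₁^378 k − Σₖ₌₁^25 k
= 378·379/2 − 25·26/2
= 71631 − 325 = 71306

Σk = 71306


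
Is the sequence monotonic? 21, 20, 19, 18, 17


Differences: -1, -1, -1, -1
All differences < 0 → strictly DECREASING

Monotonically decreasing


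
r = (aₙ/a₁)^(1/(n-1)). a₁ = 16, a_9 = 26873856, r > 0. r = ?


r^(n-1) = aₙ/a₁
r^8 = 26873856/16 = 1679616
r = 1679616^(1/8)
= ±6; taking r > 0 gives r = 6

r = 6


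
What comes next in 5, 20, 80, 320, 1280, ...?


Pattern: geometric (r=4)
Terms: 5, 20, 80, 320, 1280
Next term = 5120

Next term = 5120


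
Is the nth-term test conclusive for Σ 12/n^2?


lim(n→∞) 12/n^2 = 0
lim aₙ = 0 → nth-term test is INCONCLUSIVE
(Need other tests; this is actually a convergent p-series with p=2 > 1)

Inconclusive (lim aₙ = 0; need another test)


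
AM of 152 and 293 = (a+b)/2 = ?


AM = (152 + 293)/2 = 445/2 = 222.5

AM = 222.5


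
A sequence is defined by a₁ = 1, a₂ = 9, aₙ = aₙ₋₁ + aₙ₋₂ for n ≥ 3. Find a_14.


Computing iteratively: 1, 9, 10, 19, 29, 48, 77, 125, 202, 327, 529, 856, ...
a_14 = 2241

a_14 = 2241


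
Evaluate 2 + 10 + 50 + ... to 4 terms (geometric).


Sₙ = 2×(5^4 - 1)/(5 - 1)
= 2×(625 - 1)/4
= 2×624/4
= 312

S_4 = 312


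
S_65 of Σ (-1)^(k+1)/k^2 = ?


S = 1 - 1/4 + 1/9 - 1/16 + 1/25 - 1/36 + 1/49 - 1/64 ± ...
= 0.8226
(Full series converges to +π²/12 ≈ +0.8225)

S_65 = 0.8226


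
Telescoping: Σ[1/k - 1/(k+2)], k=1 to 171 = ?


Telescoping with gap 2: two head and two tail terms survive.
= (1 + 1/2) - (1/172 + 1/173)
= 3/2 - 1/172 - 1/173 = 44289/29756

Sum = 44289/29756


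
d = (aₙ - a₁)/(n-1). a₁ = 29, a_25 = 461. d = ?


d = (aₙ - a₁)/(n-1)
= (461 - 29)/(25-1)
= 432/24 = 18

d = 18


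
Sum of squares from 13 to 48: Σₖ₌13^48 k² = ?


Σₖ₌13^48 k² = Σₖ₌₁^48 k² − Σₖ₌₁^12 k²
= 48·49·97/6 − 12·13·25/6
= 38024 − 650 = 37374

Σk² = 37374


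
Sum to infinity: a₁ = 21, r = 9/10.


S∞ = a₁/(1-r) = 21/(1 - 9/10)
= 21/(1/10)
= 210

S∞ = 210


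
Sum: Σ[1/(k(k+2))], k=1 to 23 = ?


1/(k(k+2)) = (1/2)·(1/k - 1/(k+2)) (partial fractions)
Telescoping: Σ = (1/2)·(1 + 1/2 - 1/24 - 1/25) = 851/1200

Sum = 851/1200


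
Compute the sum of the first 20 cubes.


n(n+1)/2 = 20×21/2 = 210
Σk³ = 210² = 44100

Σk³ = 44100


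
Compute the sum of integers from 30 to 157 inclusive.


Σₖ₌30^157 k = Σₖ₌₁^157 k − Σₖ₌₁^29 k
= 157·158/2 − 29·30/2
= 12403 − 435 = 11968

Σk = 11968


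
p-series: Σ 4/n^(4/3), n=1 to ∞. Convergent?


p-series test: Σ c/n^p converges if p > 1, diverges if p ≤ 1 (constant c > 0 doesn't affect convergence).
p = 4/3
4/3 > 1 → CONVERGES

Converges (p = 4/3 > 1)


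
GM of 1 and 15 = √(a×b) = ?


GM = √(1×15) = √15 = 3.873

GM = 3.873


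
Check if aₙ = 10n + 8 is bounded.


aₙ = 10n + 8 → as n→∞, aₙ→∞
No finite upper bound exists
The sequence is UNBOUNDED

Unbounded (aₙ → ∞ as n → ∞)


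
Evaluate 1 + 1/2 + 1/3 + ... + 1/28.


H_28 = 1/1 + 1/2 + 1/3 + ... + 1/28
= 315404588903/80313433200
≈ 3.9272

H_28 = 315404588903/80313433200 ≈ 3.9272


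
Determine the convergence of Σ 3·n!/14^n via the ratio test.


aₙ = 3·n!/14^n
a_{n+1}/aₙ = (n+1)!/14^(n+1) × 14^n/n!  (constant 3 cancels)
= (n+1)/14
L = lim(n→∞) (n+1)/14 = ∞
L > 1 → series DIVERGES

Diverges (ratio test: L = ∞ > 1)


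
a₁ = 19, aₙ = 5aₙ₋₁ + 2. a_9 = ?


Computing step by step:
a_1 = 19
a_2 = 97
a_3 = 487
a_4 = 2437
a_5 = 12187
a_6 = 60937
a_7 = 304687
a_8 = 1523437
a_9 = 7617187


a_9 = 7617187


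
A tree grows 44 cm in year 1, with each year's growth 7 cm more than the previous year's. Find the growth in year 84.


aₙ = a₁ + (n-1)d
= 44 + (84-1)×7
= 44 + 581
= 625

a_84 = 625


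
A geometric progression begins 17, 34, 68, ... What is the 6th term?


aₙ = a₁·r^(n-1)
= 17×2^5
= 17×32
= 544

a_6 = 544


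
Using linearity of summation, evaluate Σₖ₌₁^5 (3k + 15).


Σ(3k+15) = 3·Σk + 15·n
= 3·15 + 15·5
= 45 + 75 = 120

Σ = 120


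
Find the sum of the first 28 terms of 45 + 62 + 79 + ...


aₙ = 45 + (28-1)×17 = 504
Sₙ = n(a₁+aₙ)/2 = 28×(45+504)/2
= 28×549/2 = 7686

S_28 = 7686


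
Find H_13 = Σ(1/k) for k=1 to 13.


H_13 = 1/1 + 1/2 + 1/3 + ... + 1/13
= 1145993/360360
≈ 3.1801

H_13 = 1145993/360360 ≈ 3.1801


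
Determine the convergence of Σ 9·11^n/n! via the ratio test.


aₙ = 9·11^n/n!
a_{n+1}/aₙ = 11^(n+1)/(n+1)! × n!/11^n  (constant 9 cancels)
= 11/(n+1)
L = lim(n→∞) 11/(n+1) = 0
L < 1 → series CONVERGES

Converges (ratio test: L = 0 < 1)


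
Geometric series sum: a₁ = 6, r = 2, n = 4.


Sₙ = 6×(2^4 - 1)/(2 - 1)
= 6×(16 - 1)/1
= 6×15/1
= 90

S_4 = 90


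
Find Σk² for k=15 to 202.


Σₖ₌15^202 k² = Σₖ₌₁^202 k² − Σₖ₌₁^14 k²
= 202·203·405/6 − 14·15·29/6
= 2767905 − 1015 = 2766890

Σk² = 2766890


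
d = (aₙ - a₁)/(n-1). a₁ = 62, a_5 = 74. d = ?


d = (aₙ - a₁)/(n-1)
= (74 - 62)/(5-1)
= 12/4 = 3

d = 3


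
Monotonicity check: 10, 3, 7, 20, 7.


Differences: -7, 4, 13, -13
Difference at position 2 is +4 (> 0) but position 1 is -7 (< 0) — sequence both rises and falls
→ NOT monotonic

Not monotonic


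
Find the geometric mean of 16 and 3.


GM = √(16×3) = √48 = 6.9282

GM = 6.9282


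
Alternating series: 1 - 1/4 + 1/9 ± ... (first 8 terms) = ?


S = 1 - 1/4 + 1/9 - 1/16 + 1/25 - 1/36 + 1/49 - 1/64
= 0.8156
(Full series converges to +π²/12 ≈ +0.8225)

S_8 = 0.8156


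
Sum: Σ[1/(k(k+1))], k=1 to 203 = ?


1/(k(k+1)) = 1/k - 1/(k+1) (partial fractions)
Telescoping: Σ = 1 - 1/204 = 203/204

Sum = 203/204


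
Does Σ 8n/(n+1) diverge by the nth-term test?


lim(n→∞) 8n/(n+1) = 8/1 = 8  (divide numerator and denominator by n)
lim aₙ = 8 ≠ 0 → series DIVERGES

Diverges (lim aₙ = 8 ≠ 0)


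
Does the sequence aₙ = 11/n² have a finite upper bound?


a₁ = 11, a₂ = 11/4, a₃ = 11/9, ...
0 < aₙ ≤ 11 for all n ≥ 1
The sequence IS bounded

Bounded (0 < aₙ ≤ 11)


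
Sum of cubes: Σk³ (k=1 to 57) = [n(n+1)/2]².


n(n+1)/2 = 57×58/2 = 1653
Σk³ = 1653² = 2732409

Σk³ = 2732409


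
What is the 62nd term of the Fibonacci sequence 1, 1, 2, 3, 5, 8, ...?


Fibonacci sequence: 1, 1, 2, 3, 5, 8, 13, 21, 34, 55, 89, ...
F(62) = 4052739537881

F(62) = 4052739537881


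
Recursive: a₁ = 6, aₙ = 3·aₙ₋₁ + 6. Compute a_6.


Computing step by step:
a_1 = 6
a_2 = 24
a_3 = 78
a_4 = 240
a_5 = 726
a_6 = 2184


a_6 = 2184


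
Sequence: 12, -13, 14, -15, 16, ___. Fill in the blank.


Pattern: alternating sign, magnitude arithmetic (d=1)
Terms: 12, -13, 14, -15, 16
Next term = -17

Next term = -17


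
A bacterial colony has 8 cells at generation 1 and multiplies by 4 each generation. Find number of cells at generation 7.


aₙ = a₁·r^(n-1)
= 8×4^6
= 8×4096
= 32768

a_7 = 32768


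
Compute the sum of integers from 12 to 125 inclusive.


Σₖ₌12^125 k = Σₖ₌₁^125 k − Σₖ₌₁^11 k
= 125·126/2 − 11·12/2
= 7875 − 66 = 7809

Σk = 7809


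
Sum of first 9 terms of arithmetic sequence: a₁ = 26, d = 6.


aₙ = 26 + (9-1)×6 = 74
Sₙ = n(a₁+aₙ)/2 = 9×(26+74)/2
= 9×100/2 = 450

S_9 = 450


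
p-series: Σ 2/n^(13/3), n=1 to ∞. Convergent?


p-series test: Σ c/n^p converges if p > 1, diverges if p ≤ 1 (constant c > 0 doesn't affect convergence).
p = 13/3
13/3 > 1 → CONVERGES

Converges (p = 13/3 > 1)


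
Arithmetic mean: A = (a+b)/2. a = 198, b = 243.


AM = (198 + 243)/2 = 441/2 = 220.5

AM = 220.5


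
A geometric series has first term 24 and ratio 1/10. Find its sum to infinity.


S∞ = a₁/(1-r) = 24/(1 - 1/10)
= 24/(9/10)
= 80/3

S∞ = 80/3


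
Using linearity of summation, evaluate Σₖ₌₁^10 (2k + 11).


Σ(2k+11) = 2·Σk + 11·n
= 2·55 + 11·10
= 110 + 110 = 220

Σ = 220


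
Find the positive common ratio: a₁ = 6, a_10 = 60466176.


r^(n-1) = aₙ/a₁
r^9 = 60466176/6 = 10077696
r = 10077696^(1/9)
= 6

r = 6


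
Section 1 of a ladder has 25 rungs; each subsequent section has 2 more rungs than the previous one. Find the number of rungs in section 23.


aₙ = a₁ + (n-1)d
= 25 + (23-1)×2
= 25 + 44
= 69

a_23 = 69


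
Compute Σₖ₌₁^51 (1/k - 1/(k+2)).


Telescoping with gap 2: two head and two tail terms survive.
= (1 + 1/2) - (1/52 + 1/53)
= 3/2 - 1/52 - 1/53 = 4029/2756

Sum = 4029/2756


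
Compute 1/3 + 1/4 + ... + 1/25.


Σₖ₌3^25 1/k = 1/3 + 1/4 + 1/5 + ... + 1/25
= 20666950267/8923714800
≈ 2.316

Sum = 20666950267/8923714800 ≈ 2.316


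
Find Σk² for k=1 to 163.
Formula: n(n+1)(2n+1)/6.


n = 163
n(n+1)(2n+1)/6 = 163×164×327/6
= 8741364/6 = 1456894

Σk² = 1456894


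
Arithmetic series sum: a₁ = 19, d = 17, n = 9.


aₙ = 19 + (9-1)×17 = 155
Sₙ = n(a₁+aₙ)/2 = 9×(19+155)/2
= 9×174/2 = 783

S_9 = 783


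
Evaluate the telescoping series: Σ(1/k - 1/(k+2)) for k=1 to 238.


Telescoping with gap 2: two head and two tail terms survive.
= (1 + 1/2) - (1/239 + 1/240)
= 3/2 - 1/239 - 1/240 = 85561/57360

Sum = 85561/57360


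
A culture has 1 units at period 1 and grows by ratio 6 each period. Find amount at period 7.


aₙ = a₁·r^(n-1)
= 1×6^6
= 1×46656
= 46656

a_7 = 46656


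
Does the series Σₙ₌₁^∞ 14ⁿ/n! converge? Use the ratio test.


aₙ = 14^n/n!
a_{n+1}/aₙ = 14^(n+1)/(n+1)! × n!/14^n
= 14/(n+1)
L = lim(n→∞) 14/(n+1) = 0
L < 1 → series CONVERGES

Converges (ratio test: L = 0 < 1)


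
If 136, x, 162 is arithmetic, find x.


AM = (136 + 162)/2 = 298/2 = 149

AM = 149


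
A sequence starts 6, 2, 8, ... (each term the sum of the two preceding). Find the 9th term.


Computing iteratively: 6, 2, 8, 10, 18, 28, 46, 74, 120
a_9 = 120

a_9 = 120


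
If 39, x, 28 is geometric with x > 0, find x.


GM = √(39×28) = √1092 = 33.0454

GM = 33.0454


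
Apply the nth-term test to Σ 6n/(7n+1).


lim(n→∞) 6n/(7n+1) = 6/7 = 6/7  (divide numerator and denominator by n)
lim aₙ = 6/7 ≠ 0 → series DIVERGES

Diverges (lim aₙ = 6/7 ≠ 0)


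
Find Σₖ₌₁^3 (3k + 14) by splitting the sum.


Σ(3k+14) = 3·Σk + 14·n
= 3·6 + 14·3
= 18 + 42 = 60

Σ = 60


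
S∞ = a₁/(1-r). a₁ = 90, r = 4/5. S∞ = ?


S∞ = a₁/(1-r) = 90/(1 - 4/5)
= 90/(1/5)
= 450

S∞ = 450


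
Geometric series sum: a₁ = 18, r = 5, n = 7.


Sₙ = 18×(5^7 - 1)/(5 - 1)
= 18×(78125 - 1)/4
= 18×78124/4
= 351558

S_7 = 351558


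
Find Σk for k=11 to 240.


Σₖ₌11^240 k = Σₖ₌₁^240 k − Σₖ₌₁^10 k
= 240·241/2 − 10·11/2
= 28920 − 55 = 28865

Σk = 28865


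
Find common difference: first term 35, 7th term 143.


d = (aₙ - a₁)/(n-1)
= (143 - 35)/(7-1)
= 108/6 = 18

d = 18


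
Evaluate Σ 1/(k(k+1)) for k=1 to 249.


1/(k(k+1)) = 1/k - 1/(k+1) (partial fractions)
Telescoping: Σ = 1 - 1/250 = 249/250

Sum = 249/250


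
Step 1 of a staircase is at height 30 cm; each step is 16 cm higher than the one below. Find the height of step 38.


aₙ = a₁ + (n-1)d
= 30 + (38-1)×16
= 30 + 592
= 622

a_38 = 622


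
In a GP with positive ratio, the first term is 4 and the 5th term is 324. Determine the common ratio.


r^(n-1) = aₙ/a₁
r^4 = 324/4 = 81
r = 81^(1/4)
= ±3; taking r > 0 gives r = 3

r = 3


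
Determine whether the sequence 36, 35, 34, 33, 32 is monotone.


Differences: -1, -1, -1, -1
All differences < 0 → strictly DECREASING

Monotonically decreasing


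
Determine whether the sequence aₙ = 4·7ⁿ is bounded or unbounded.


aₙ = 4·7ⁿ → as n→∞, aₙ→∞ (since base 7 > 1)
No finite upper bound exists
The sequence is UNBOUNDED

Unbounded (aₙ → ∞ as n → ∞)


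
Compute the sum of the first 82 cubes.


n(n+1)/2 = 82×83/2 = 3403
Σk³ = 3403² = 11580409

Σk³ = 11580409


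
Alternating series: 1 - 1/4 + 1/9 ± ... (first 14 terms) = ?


S = 1 - 1/4 + 1/9 - 1/16 + 1/25 - 1/36 + 1/49 - 1/64 ± ...
= 0.8201
(Full series converges to +π²/12 ≈ +0.8225)

S_14 = 0.8201


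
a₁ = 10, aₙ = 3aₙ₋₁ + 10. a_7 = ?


Computing step by step:
a_1 = 10
a_2 = 40
a_3 = 130
a_4 = 400
a_5 = 1210
a_6 = 3640
a_7 = 10930


a_7 = 10930


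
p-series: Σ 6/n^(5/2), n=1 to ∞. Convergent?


p-series test: Σ c/n^p converges if p > 1, diverges if p ≤ 1 (constant c > 0 doesn't affect convergence).
p = 5/2
5/2 > 1 → CONVERGES

Converges (p = 5/2 > 1)


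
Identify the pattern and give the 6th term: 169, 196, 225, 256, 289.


Pattern: perfect squares: n²
Terms: 169, 196, 225, 256, 289
Next term = 324

Next term = 324


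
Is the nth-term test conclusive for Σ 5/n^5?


lim(n→∞) 5/n^5 = 0
lim aₙ = 0 → nth-term test is INCONCLUSIVE
(Need other tests; this is actually a convergent p-series with p=5 > 1)

Inconclusive (lim aₙ = 0; need another test)


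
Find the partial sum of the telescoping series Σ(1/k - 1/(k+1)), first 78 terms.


Telescoping: adjacent terms cancel.
= 1/1 - 1/79
= 1 - 1/79 = 78/79

Sum = 78/79


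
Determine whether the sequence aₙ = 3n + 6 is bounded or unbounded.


aₙ = 3n + 6 → as n→∞, aₙ→∞
No finite upper bound exists
The sequence is UNBOUNDED

Unbounded (aₙ → ∞ as n → ∞)


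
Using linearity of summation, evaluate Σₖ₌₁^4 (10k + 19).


Σ(10k+19) = 10·Σk + 19·n
= 10·10 + 19·4
= 100 + 76 = 176

Σ = 176


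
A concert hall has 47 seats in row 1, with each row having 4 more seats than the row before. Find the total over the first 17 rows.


aₙ = 47 + (17-1)×4 = 111
Sₙ = n(a₁+aₙ)/2 = 17×(47+111)/2
= 17×158/2 = 1343

S_17 = 1343


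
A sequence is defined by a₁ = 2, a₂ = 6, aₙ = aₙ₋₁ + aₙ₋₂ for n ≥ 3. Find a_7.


Computing iteratively: 2, 6, 8, 14, 22, 36, 58
a_7 = 58

a_7 = 58


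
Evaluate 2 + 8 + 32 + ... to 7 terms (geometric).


Sₙ = 2×(4^7 - 1)/(4 - 1)
= 2×(16384 - 1)/3
= 2×16383/3
= 10922

S_7 = 10922


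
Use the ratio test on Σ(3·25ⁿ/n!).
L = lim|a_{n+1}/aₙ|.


aₙ = 3·25^n/n!
a_{n+1}/aₙ = 25^(n+1)/(n+1)! × n!/25^n  (constant 3 cancels)
= 25/(n+1)
L = lim(n→∞) 25/(n+1) = 0
L < 1 → series CONVERGES

Converges (ratio test: L = 0 < 1)


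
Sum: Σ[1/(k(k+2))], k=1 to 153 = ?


1/(k(k+2)) = (1/2)·(1/k - 1/(k+2)) (partial fractions)
Telescoping: Σ = (1/2)·(1 + 1/2 - 1/154 - 1/155) = 8874/11935

Sum = 8874/11935


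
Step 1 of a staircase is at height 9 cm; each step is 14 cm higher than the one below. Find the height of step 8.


aₙ = a₁ + (n-1)d
= 9 + (8-1)×14
= 9 + 98
= 107

a_8 = 107


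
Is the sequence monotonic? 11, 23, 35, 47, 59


Differences: 12, 12, 12, 12
All differences > 0 → strictly INCREASING

Monotonically increasing


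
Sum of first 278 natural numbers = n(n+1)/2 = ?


n(n+1)/2 = 278×279/2 = 77562/2 = 38781

Σk = 38781


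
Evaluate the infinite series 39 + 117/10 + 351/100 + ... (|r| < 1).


S∞ = a₁/(1-r) = 39/(1 - 3/10)
= 39/(7/10)
= 390/7

S∞ = 390/7


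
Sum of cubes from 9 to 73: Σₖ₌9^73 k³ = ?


Σₖ₌9^73 k³ = [73·74/2]² − [8·9/2]²
= 7295401 − 1296 = 7294105

Σk³ = 7294105


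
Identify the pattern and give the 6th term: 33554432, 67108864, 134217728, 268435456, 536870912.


Pattern: powers of 2: 2ⁿ
Terms: 33554432, 67108864, 134217728, 268435456, 536870912
Next term = 1073741824

Next term = 1073741824


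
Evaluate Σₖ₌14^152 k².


Σₖ₌14^152 k² = Σₖ₌₁^152 k² − Σₖ₌₁^13 k²
= 152·153·305/6 − 13·14·27/6
= 1182180 − 819 = 1181361

Σk² = 1181361


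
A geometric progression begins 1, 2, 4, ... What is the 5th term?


aₙ = a₁·r^(n-1)
= 1×2^4
= 1×16
= 16

a_5 = 16


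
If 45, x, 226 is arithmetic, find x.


AM = (45 + 226)/2 = 271/2 = 135.5

AM = 135.5


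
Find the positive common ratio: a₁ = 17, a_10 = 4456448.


r^(n-1) = aₙ/a₁
r^9 = 4456448/17 = 262144
r = 262144^(1/9)
= 4

r = 4


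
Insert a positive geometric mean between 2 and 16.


GM = √(2×16) = √32 = 5.6569

GM = 5.6569


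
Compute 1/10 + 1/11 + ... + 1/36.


Σₖ₌10^36 1/k = 1/10 + 1/11 + 1/12 + ... + 1/36
= 2523481985527/1875370816800
≈ 1.3456

Sum = 2523481985527/1875370816800 ≈ 1.3456


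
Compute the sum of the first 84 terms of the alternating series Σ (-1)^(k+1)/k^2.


S = 1 - 1/4 + 1/9 - 1/16 + 1/25 - 1/36 + 1/49 - 1/64 ± ...
= 0.8224
(Full series converges to +π²/12 ≈ +0.8225)

S_84 = 0.8224


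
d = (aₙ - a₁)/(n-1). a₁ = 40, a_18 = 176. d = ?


d = (aₙ - a₁)/(n-1)
= (176 - 40)/(18-1)
= 136/17 = 8

d = 8


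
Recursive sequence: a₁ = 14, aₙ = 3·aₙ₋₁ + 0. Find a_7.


Computing step by step:
a_1 = 14
a_2 = 42
a_3 = 126
a_4 = 378
a_5 = 1134
a_6 = 3402
a_7 = 10206


a_7 = 10206


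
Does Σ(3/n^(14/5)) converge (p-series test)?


p-series test: Σ c/n^p converges if p > 1, diverges if p ≤ 1 (constant c > 0 doesn't affect convergence).
p = 14/5
14/5 > 1 → CONVERGES

Converges (p = 14/5 > 1)


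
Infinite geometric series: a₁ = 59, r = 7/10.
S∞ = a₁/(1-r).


S∞ = a₁/(1-r) = 59/(1 - 7/10)
= 59/(3/10)
= 590/3

S∞ = 590/3


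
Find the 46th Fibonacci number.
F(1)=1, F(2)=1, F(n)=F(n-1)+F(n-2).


Fibonacci sequence: 1, 1, 2, 3, 5, 8, 13, 21, 34, 55, 89, ...
F(46) = 1836311903

F(46) = 1836311903


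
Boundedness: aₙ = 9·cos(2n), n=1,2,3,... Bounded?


For all n, -1 ≤ cos(2n) ≤ 1, so -9 ≤ 9·cos(2n) ≤ 9
Lower bound: -9, Upper bound: 9
The sequence IS bounded

Bounded (-9 ≤ aₙ ≤ 9)


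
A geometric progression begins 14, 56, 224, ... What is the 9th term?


aₙ = a₁·r^(n-1)
= 14×4^8
= 14×65536
= 917504

a_9 = 917504


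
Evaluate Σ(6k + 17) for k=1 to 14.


Σ(6k+17) = 6·Σk + 17·n
= 6·105 + 17·14
= 630 + 238 = 868

Σ = 868


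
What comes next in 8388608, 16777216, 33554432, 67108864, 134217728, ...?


Pattern: powers of 2: 2ⁿ
Terms: 8388608, 16777216, 33554432, 67108864, 134217728
Next term = 268435456

Next term = 268435456


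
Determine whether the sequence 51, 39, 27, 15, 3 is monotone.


Differences: -12, -12, -12, -12
All differences < 0 → strictly DECREASING

Monotonically decreasing


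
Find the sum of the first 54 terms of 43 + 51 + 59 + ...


aₙ = 43 + (54-1)×8 = 467
Sₙ = n(a₁+aₙ)/2 = 54×(43+467)/2
= 54×510/2 = 13770

S_54 = 13770


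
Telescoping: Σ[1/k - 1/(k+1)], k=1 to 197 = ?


Telescoping: adjacent terms cancel.
= 1/1 - 1/198
= 1 - 1/198 = 197/198

Sum = 197/198


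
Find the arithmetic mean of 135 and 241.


AM = (135 + 241)/2 = 376/2 = 188

AM = 188


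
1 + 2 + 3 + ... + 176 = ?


n(n+1)/2 = 176×177/2 = 31152/2 = 15576

Σk = 15576


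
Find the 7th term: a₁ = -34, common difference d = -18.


aₙ = a₁ + (n-1)d
= -34 + (7-1)×-18
= -34 - 108
= -142

a_7 = -142


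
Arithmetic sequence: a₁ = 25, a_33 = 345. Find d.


d = (aₙ - a₁)/(n-1)
= (345 - 25)/(33-1)
= 320/32 = 10

d = 10


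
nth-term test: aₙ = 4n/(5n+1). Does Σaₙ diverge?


lim(n→∞) 4n/(5n+1) = 4/5 = 4/5  (divide numerator and denominator by n)
lim aₙ = 4/5 ≠ 0 → series DIVERGES

Diverges (lim aₙ = 4/5 ≠ 0)


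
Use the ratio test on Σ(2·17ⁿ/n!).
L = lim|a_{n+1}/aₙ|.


aₙ = 2·17^n/n!
a_{n+1}/aₙ = 17^(n+1)/(n+1)! × n!/17^n  (constant 2 cancels)
= 17/(n+1)
L = lim(n→∞) 17/(n+1) = 0
L < 1 → series CONVERGES

Converges (ratio test: L = 0 < 1)


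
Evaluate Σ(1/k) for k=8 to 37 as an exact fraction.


Σₖ₌8^37 1/k = 1/8 + 1/9 + 1/10 + ... + 1/37
= 111627652111399/69388720221600
≈ 1.6087

Sum = 111627652111399/69388720221600 ≈ 1.6087


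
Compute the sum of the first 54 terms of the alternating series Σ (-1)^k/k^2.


S = -1 + 1/4 - 1/9 + 1/16 - 1/25 + 1/36 - 1/49 + 1/64 ± ...
= -0.8223
(Full series converges to -π²/12 ≈ -0.8225)

S_54 = -0.8223


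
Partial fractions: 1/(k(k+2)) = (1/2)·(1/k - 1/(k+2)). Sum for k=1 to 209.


1/(k(k+2)) = (1/2)·(1/k - 1/(k+2)) (partial fractions)
Telescoping: Σ = (1/2)·(1 + 1/2 - 1/210 - 1/211) = 16511/22155

Sum = 16511/22155


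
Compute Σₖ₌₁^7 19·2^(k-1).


Sₙ = 19×(2^7 - 1)/(2 - 1)
= 19×(128 - 1)/1
= 19×127/1
= 2413

S_7 = 2413


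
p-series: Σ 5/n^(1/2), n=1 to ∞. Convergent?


p-series test: Σ c/n^p converges if p > 1, diverges if p ≤ 1 (constant c > 0 doesn't affect convergence).
p = 1/2
1/2 ≤ 1 → DIVERGES

Diverges (p = 1/2 ≤ 1)


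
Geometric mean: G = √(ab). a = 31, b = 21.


GM = √(31×21) = √651 = 25.5147

GM = 25.5147


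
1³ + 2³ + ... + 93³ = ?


n(n+1)/2 = 93×94/2 = 4371
Σk³ = 4371² = 19105641

Σk³ = 19105641


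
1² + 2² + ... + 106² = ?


n = 106
n(n+1)(2n+1)/6 = 106×107×213/6
= 2415846/6 = 402641

Σk² = 402641


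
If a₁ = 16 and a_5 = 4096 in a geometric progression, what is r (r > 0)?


r^(n-1) = aₙ/a₁
r^4 = 4096/16 = 256
r = 256^(1/4)
= ±4; taking r > 0 gives r = 4

r = 4


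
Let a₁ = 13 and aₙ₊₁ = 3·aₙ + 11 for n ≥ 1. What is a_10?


Computing step by step:
a_1 = 13
a_2 = 50
a_3 = 161
a_4 = 494
a_5 = 1493
a_6 = 4490
a_7 = 13481
a_8 = 40454
a_9 = 121373
a_10 = 364130


a_10 = 364130


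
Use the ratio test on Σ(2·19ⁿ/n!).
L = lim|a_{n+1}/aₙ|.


aₙ = 2·19^n/n!
a_{n+1}/aₙ = 19^(n+1)/(n+1)! × n!/19^n  (constant 2 cancels)
= 19/(n+1)
L = lim(n→∞) 19/(n+1) = 0
L < 1 → series CONVERGES

Converges (ratio test: L = 0 < 1)


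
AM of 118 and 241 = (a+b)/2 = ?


AM = (118 + 241)/2 = 359/2 = 179.5

AM = 179.5


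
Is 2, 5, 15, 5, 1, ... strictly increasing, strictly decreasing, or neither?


Differences: 3, 10, -10, -4
Difference at position 1 is +3 (> 0) but position 3 is -10 (< 0) — sequence both rises and falls
→ NOT monotonic

Not monotonic


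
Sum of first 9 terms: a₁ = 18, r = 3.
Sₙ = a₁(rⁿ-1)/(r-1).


Sₙ = 18×(3^9 - 1)/(3 - 1)
= 18×(19683 - 1)/2
= 18×19682/2
= 177138

S_9 = 177138


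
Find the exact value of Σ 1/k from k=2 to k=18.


Σₖ₌2^18 1/k = 1/2 + 1/3 + 1/4 + ... + 1/18
= 10190221/4084080
≈ 2.4951

Sum = 10190221/4084080 ≈ 2.4951


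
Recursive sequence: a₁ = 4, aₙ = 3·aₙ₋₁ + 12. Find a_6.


Computing step by step:
a_1 = 4
a_2 = 24
a_3 = 84
a_4 = 264
a_5 = 804
a_6 = 2424


a_6 = 2424


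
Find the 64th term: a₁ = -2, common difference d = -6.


aₙ = a₁ + (n-1)d
= -2 + (64-1)×-6
= -2 - 378
= -380

a_64 = -380


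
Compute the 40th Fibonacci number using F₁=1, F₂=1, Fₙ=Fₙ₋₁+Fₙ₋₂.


Fibonacci sequence: 1, 1, 2, 3, 5, 8, 13, 21, 34, 55, 89, ...
F(40) = 102334155

F(40) = 102334155


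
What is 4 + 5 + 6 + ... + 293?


Σₖ₌4^293 k = Σₖ₌₁^293 k − Σₖ₌₁^3 k
= 293·294/2 − 3·4/2
= 43071 − 6 = 43065

Σk = 43065


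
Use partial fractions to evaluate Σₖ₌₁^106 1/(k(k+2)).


1/(k(k+2)) = (1/2)·(1/k - 1/(k+2)) (partial fractions)
Telescoping: Σ = (1/2)·(1 + 1/2 - 1/107 - 1/108) = 17119/23112

Sum = 17119/23112


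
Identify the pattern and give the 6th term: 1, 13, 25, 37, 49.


Pattern: arithmetic (d=12)
Terms: 1, 13, 25, 37, 49
Next term = 61

Next term = 61


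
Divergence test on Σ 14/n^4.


lim(n→∞) 14/n^4 = 0
lim aₙ = 0 → nth-term test is INCONCLUSIVE
(Need other tests; this is actually a convergent p-series with p=4 > 1)

Inconclusive (lim aₙ = 0; need another test)


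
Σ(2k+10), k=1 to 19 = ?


Σ(2k+10) = 2·Σk + 10·n
= 2·190 + 10·19
= 380 + 190 = 570

Σ = 570


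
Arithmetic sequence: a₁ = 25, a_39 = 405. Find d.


d = (aₙ - a₁)/(n-1)
= (405 - 25)/(39-1)
= 380/38 = 10

d = 10


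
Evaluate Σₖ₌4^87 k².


Σₖ₌4^87 k² = Σₖ₌₁^87 k² − Σₖ₌₁^3 k²
= 87·88·175/6 − 3·4·7/6
= 223300 − 14 = 223286

Σk² = 223286


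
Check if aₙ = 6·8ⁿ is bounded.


aₙ = 6·8ⁿ → as n→∞, aₙ→∞ (since base 8 > 1)
No finite upper bound exists
The sequence is UNBOUNDED

Unbounded (aₙ → ∞ as n → ∞)


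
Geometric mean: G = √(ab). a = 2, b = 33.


GM = √(2×33) = √66 = 8.124

GM = 8.124


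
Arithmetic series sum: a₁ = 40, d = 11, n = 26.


aₙ = 40 + (26-1)×11 = 315
Sₙ = n(a₁+aₙ)/2 = 26×(40+315)/2
= 26×355/2 = 4615

S_26 = 4615


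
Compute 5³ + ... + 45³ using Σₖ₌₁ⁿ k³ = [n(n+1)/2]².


Σₖ₌5^45 k³ = [45·46/2]² − [4·5/2]²
= 1071225 − 100 = 1071125

Σk³ = 1071125


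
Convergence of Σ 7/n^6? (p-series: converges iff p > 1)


p-series test: Σ c/n^p converges if p > 1, diverges if p ≤ 1 (constant c > 0 doesn't affect convergence).
p = 6
6 > 1 → CONVERGES

Converges (p = 6 > 1)


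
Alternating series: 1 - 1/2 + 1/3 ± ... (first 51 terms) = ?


S = 1 - 1/2 + 1/3 - 1/4 + 1/5 - 1/6 + 1/7 - 1/8 ± ...
= 0.7029
(Full series converges to +ln(2) ≈ +0.6931)

S_51 = 0.7029


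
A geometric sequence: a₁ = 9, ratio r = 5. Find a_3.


aₙ = a₁·r^(n-1)
= 9×5^2
= 9×25
= 225

a_3 = 225


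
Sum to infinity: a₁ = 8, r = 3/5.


S∞ = a₁/(1-r) = 8/(1 - 3/5)
= 8/(2/5)
= 20

S∞ = 20


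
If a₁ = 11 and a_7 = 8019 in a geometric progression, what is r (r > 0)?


r^(n-1) = aₙ/a₁
r^6 = 8019/11 = 729
r = 729^(1/6)
= ±3; taking r > 0 gives r = 3

r = 3


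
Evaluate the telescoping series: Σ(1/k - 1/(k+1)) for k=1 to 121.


Telescoping: adjacent terms cancel.
= 1/1 - 1/122
= 1 - 1/122 = 121/122

Sum = 121/122


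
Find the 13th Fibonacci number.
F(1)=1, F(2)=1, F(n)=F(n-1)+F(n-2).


Fibonacci sequence: 1, 1, 2, 3, 5, 8, 13, 21, 34, 55, 89, ...
F(13) = 233

F(13) = 233


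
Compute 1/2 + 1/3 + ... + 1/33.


Σₖ₌2^33 1/k = 1/2 + 1/3 + 1/4 + ... + 1/33
= 40548494360749/13127595717600
≈ 3.0888

Sum = 40548494360749/13127595717600 ≈ 3.0888


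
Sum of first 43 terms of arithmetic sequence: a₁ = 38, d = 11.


aₙ = 38 + (43-1)×11 = 500
Sₙ = n(a₁+aₙ)/2 = 43×(38+500)/2
= 43×538/2 = 11567

S_43 = 11567


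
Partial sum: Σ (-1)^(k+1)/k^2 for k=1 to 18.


S = 1 - 1/4 + 1/9 - 1/16 + 1/25 - 1/36 + 1/49 - 1/64 ± ...
= 0.821
(Full series converges to +π²/12 ≈ +0.8225)

S_18 = 0.821


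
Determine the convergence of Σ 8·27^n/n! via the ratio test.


aₙ = 8·27^n/n!
a_{n+1}/aₙ = 27^(n+1)/(n+1)! × n!/27^n  (constant 8 cancels)
= 27/(n+1)
L = lim(n→∞) 27/(n+1) = 0
L < 1 → series CONVERGES

Converges (ratio test: L = 0 < 1)


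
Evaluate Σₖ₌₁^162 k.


n(n+1)/2 = 162×163/2 = 26406/2 = 13203

Σk = 13203


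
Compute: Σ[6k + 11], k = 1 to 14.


Σ(6k+11) = 6·Σk + 11·n
= 6·105 + 11·14
= 630 + 154 = 784

Σ = 784


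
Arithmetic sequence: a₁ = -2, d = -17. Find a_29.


aₙ = a₁ + (n-1)d
= -2 + (29-1)×-17
= -2 - 476
= -478

a_29 = -478


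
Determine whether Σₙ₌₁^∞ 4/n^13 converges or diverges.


p-series test: Σ c/n^p converges if p > 1, diverges if p ≤ 1 (constant c > 0 doesn't affect convergence).
p = 13
13 > 1 → CONVERGES

Converges (p = 13 > 1)


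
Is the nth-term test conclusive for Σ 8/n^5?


lim(n→∞) 8/n^5 = 0
lim aₙ = 0 → nth-term test is INCONCLUSIVE
(Need other tests; this is actually a convergent p-series with p=5 > 1)

Inconclusive (lim aₙ = 0; need another test)


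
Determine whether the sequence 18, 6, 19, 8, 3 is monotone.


Differences: -12, 13, -11, -5
Difference at position 2 is +13 (> 0) but position 1 is -12 (< 0) — sequence both rises and falls
→ NOT monotonic

Not monotonic


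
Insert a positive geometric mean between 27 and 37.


GM = √(27×37) = √999 = 31.607

GM = 31.607


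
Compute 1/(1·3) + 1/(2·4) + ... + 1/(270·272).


1/(k(k+2)) = (1/2)·(1/k - 1/(k+2)) (partial fractions)
Telescoping: Σ = (1/2)·(1 + 1/2 - 1/271 - 1/272) = 110025/147424

Sum = 110025/147424


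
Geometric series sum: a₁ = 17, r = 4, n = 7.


Sₙ = 17×(4^7 - 1)/(4 - 1)
= 17×(16384 - 1)/3
= 17×16383/3
= 92837

S_7 = 92837


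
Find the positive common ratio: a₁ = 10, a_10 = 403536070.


r^(n-1) = aₙ/a₁
r^9 = 403536070/10 = 40353607
r = 40353607^(1/9)
= 7

r = 7


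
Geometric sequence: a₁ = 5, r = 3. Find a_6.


aₙ = a₁·r^(n-1)
= 5×3^5
= 5×243
= 1215

a_6 = 1215


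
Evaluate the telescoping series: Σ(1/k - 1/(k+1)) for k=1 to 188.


Telescoping: adjacent terms cancel.
= 1/1 - 1/189
= 1 - 1/189 = 188/189

Sum = 188/189


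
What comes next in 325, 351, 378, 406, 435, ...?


Pattern: triangular numbers: n(n+1)/2
Terms: 325, 351, 378, 406, 435
Next term = 465

Next term = 465


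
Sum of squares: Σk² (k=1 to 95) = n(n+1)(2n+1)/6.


n = 95
n(n+1)(2n+1)/6 = 95×96×191/6
= 1741920/6 = 290320

Σk² = 290320


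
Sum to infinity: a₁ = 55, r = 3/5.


S∞ = a₁/(1-r) = 55/(1 - 3/5)
= 55/(2/5)
= 275/2

S∞ = 275/2


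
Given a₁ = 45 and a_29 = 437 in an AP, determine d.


d = (aₙ - a₁)/(n-1)
= (437 - 45)/(29-1)
= 392/28 = 14

d = 14


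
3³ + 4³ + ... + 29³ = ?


Σₖ₌3^29 k³ = [29·30/2]² − [2·3/2]²
= 189225 − 9 = 189216

Σk³ = 189216


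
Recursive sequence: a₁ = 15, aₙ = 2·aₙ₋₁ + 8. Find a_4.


Computing step by step:
a_1 = 15
a_2 = 38
a_3 = 84
a_4 = 176


a_4 = 176


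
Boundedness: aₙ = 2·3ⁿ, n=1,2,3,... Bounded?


aₙ = 2·3ⁿ → as n→∞, aₙ→∞ (since base 3 > 1)
No finite upper bound exists
The sequence is UNBOUNDED

Unbounded (aₙ → ∞ as n → ∞)


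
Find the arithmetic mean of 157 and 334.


AM = (157 + 334)/2 = 491/2 = 245.5

AM = 245.5


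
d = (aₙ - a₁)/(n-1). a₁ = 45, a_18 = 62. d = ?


d = (aₙ - a₁)/(n-1)
= (62 - 45)/(18-1)
= 17/17 = 1

d = 1


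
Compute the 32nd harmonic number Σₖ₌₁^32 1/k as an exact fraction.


H_32 = 1/1 + 1/2 + 1/3 + ... + 1/32
= 586061125622639/144403552893600
≈ 4.0585

H_32 = 586061125622639/144403552893600 ≈ 4.0585
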